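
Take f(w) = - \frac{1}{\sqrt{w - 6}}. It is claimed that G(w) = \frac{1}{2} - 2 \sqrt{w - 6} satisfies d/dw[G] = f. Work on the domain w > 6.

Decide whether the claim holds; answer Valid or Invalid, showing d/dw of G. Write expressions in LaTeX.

Valid - the claim checks out under differentiation.

d/dw[G] = - \frac{1}{\sqrt{w - 6}}
This equals f(w) exactly, so the claim holds.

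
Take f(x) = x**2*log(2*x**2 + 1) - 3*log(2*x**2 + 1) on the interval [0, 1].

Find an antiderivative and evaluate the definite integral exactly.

Antiderivative: F(x) = (6*x**3*log(2*x**2 + 1) - 4*x**3 - 54*x*log(2*x**2 + 1) + 114*x - 57*sqrt(2)*atan(sqrt(2)*x))/18; value = -19*sqrt(2)*atan(sqrt(2))/6 - 8*log(3)/3 + 55/9

The integrand splits into summands that can be handled one at a time.
F(x) = (6*x**3*log(2*x**2 + 1) - 4*x**3 - 54*x*log(2*x**2 + 1) + 114*x - 57*sqrt(2)*atan(sqrt(2)*x))/18 is an antiderivative of f.
Check: d/dx[(6*x**3*log(2*x**2 + 1) - 4*x**3 - 54*x*log(2*x**2 + 1) + 114*x - 57*sqrt(2)*atan(sqrt(2)*x))/18] = x**2*log(2*x**2 + 1) - 3*log(2*x**2 + 1) = f(x).
F(1) = -19*sqrt(2)*atan(sqrt(2))/6 - 8*log(3)/3 + 55/9; F(0) = 0.
Integral = F(1) - F(0) = -19*sqrt(2)*atan(sqrt(2))/6 - 8*log(3)/3 + 55/9.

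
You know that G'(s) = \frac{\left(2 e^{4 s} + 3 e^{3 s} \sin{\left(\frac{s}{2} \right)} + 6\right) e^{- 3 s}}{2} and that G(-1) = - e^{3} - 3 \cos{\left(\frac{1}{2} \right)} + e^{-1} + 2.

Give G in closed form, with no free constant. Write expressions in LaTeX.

Since d/ds undoes antidifferentiation here, G(s) must give back the stated G'(s).
A general antiderivative is e^{s} - 3 \cos{\left(\frac{s}{2} \right)} - e^{- 3 s} + C.
The condition gives C = - e^{3} - 3 \cos{\left(\frac{1}{2} \right)} + e^{-1} + 2 - (- e^{3} - 3 \cos{\left(\frac{1}{2} \right)} + e^{-1}) = 2.
So G(s) = \left(e^{4 s} - 3 e^{3 s} \cos{\left(\frac{s}{2} \right)} + 2 e^{3 s} - 1\right) e^{- 3 s}.
Check: d/ds[\left(e^{4 s} - 3 e^{3 s} \cos{\left(\frac{s}{2} \right)} + 2 e^{3 s} - 1\right) e^{- 3 s}] = \frac{\left(2 e^{4 s} + 3 e^{3 s} \sin{\left(\frac{s}{2} \right)} + 6\right) e^{- 3 s}}{2} = G'(s).

G(s) = \left(e^{4 s} - 3 e^{3 s} \cos{\left(\frac{s}{2} \right)} + 2 e^{3 s} - 1\right) e^{- 3 s}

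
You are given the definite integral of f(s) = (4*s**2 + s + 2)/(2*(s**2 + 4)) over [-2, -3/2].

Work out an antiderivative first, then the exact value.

Antiderivative: F(s) = 2*s + log(s**2 + 4)/4 - 7*atan(s/2)/2; value = -7*pi/8 - log(8)/4 + log(25/4)/4 + 1 + 7*atan(3/4)/2

Whatever form F(s) takes, F'(s) = f(s) is non-negotiable.
F(s) = 2*s + log(s**2 + 4)/4 - 7*atan(s/2)/2 is an antiderivative of f.
Check: d/ds[2*s + log(s**2 + 4)/4 - 7*atan(s/2)/2] = (4*s**2 + s + 2)/(2*s**2 + 8), which equals f(s).
F(-3/2) = -3 + log(25/4)/4 + 7*atan(3/4)/2; F(-2) = -4 + log(8)/4 + 7*pi/8.
Integral = F(-3/2) - F(-2) = -7*pi/8 - log(8)/4 + log(25/4)/4 + 1 + 7*atan(3/4)/2.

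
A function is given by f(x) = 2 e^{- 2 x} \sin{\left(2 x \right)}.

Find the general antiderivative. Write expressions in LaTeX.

F(x) = - \frac{\left(\sin{\left(2 x \right)} + \cos{\left(2 x \right)}\right) e^{- 2 x}}{2} + C

An antiderivative F(x) passes only if d/dx[F] lands on f(x) exactly.
Check: d/dx[- \frac{\left(\sin{\left(2 x \right)} + \cos{\left(2 x \right)}\right) e^{- 2 x}}{2}] = 2 e^{- 2 x} \sin{\left(2 x \right)} = f(x).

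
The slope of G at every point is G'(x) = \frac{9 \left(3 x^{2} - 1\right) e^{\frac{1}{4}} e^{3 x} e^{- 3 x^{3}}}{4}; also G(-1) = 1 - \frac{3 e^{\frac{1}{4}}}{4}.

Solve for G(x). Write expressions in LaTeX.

G(x) = \frac{4 - 3 e^{- 3 x^{3} + 3 x + \frac{1}{4}}}{4}

G'(x) matches the chain-rule pattern g'(h)*h' with inner function h(x) = - 3 x^{3} + 3 x + \frac{1}{4}; substituting u = h(x) collapses the integral.
A general antiderivative is - \frac{3 e^{- 3 x^{3} + 3 x + \frac{1}{4}}}{4} + C.
The condition gives C = 1 - \frac{3 e^{\frac{1}{4}}}{4} - (- \frac{3 e^{\frac{1}{4}}}{4}) = 1.
So G(x) = \frac{4 - 3 e^{- 3 x^{3} + 3 x + \frac{1}{4}}}{4}.
Check: d/dx[\frac{4 - 3 e^{- 3 x^{3} + 3 x + \frac{1}{4}}}{4}] = \frac{27 x^{2} e^{\frac{1}{4}} e^{3 x} e^{- 3 x^{3}}}{4} - \frac{9 e^{\frac{1}{4}} e^{3 x} e^{- 3 x^{3}}}{4}, which equals G'(x).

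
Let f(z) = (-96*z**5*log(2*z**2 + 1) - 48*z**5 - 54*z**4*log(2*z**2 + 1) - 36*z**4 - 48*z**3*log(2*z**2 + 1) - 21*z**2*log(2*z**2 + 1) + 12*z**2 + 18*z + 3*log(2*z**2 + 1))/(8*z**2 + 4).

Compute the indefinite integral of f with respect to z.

F(z) = -3*z**4*log(2*z**2 + 1) - 9*z**3*log(2*z**2 + 1)/4 + 3*z*log(2*z**2 + 1)/4 + 9*log(2*z**2 + 1)/8 + C

Recognize the product-rule pattern: f = u'v + uv' with u = -3*z**4 - 9*z**3/4 + 3*z/4 + 9/8, v = log(2*z**2 + 1), so integration by parts undoes it.
Check: d/dz[-3*z**4*log(2*z**2 + 1) - 9*z**3*log(2*z**2 + 1)/4 + 3*z*log(2*z**2 + 1)/4 + 9*log(2*z**2 + 1)/8] = (-96*z**5*log(2*z**2 + 1) - 48*z**5 - 54*z**4*log(2*z**2 + 1) - 36*z**4 - 48*z**3*log(2*z**2 + 1) - 21*z**2*log(2*z**2 + 1) + 12*z**2 + 18*z + 3*log(2*z**2 + 1))/(8*z**2 + 4) = f(z).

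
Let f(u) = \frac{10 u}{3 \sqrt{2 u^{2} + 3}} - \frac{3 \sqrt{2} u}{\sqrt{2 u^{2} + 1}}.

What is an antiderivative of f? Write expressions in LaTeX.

The integrand splits into summands that can be handled one at a time.
Check: d/du[\frac{- 9 \sqrt{2} \sqrt{2 u^{2} + 1} + 10 \sqrt{2 u^{2} + 3}}{6}] = \frac{10 u \sqrt{2 u^{2} + 1} - 9 \sqrt{2} u \sqrt{2 u^{2} + 3}}{3 \sqrt{2 u^{2} + 1} \sqrt{2 u^{2} + 3}}, which equals f(u).

An antiderivative is F(u) = \frac{- 9 \sqrt{2} \sqrt{2 u^{2} + 1} + 10 \sqrt{2 u^{2} + 3}}{6}.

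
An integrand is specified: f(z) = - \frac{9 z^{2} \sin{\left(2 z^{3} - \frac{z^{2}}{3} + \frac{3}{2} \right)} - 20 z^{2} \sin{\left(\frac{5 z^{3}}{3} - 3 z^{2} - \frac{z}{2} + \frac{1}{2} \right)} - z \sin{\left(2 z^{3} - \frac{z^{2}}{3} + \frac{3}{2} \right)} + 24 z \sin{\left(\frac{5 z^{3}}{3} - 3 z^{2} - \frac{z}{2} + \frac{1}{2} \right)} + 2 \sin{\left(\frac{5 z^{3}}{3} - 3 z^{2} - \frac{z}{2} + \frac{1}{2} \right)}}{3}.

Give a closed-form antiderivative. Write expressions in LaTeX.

Since d/dz undoes antidifferentiation here, F'(z) = f(z) is required of F(z).
Check: d/dz[\frac{3 \cos{\left(2 z^{3} - \frac{z^{2}}{3} + \frac{3}{2} \right)} - 8 \cos{\left(\frac{5 z^{3}}{3} - 3 z^{2} - \frac{z}{2} + \frac{1}{2} \right)}}{6}] = - 3 z^{2} \sin{\left(2 z^{3} - \frac{z^{2}}{3} + \frac{3}{2} \right)} + \frac{20 z^{2} \sin{\left(\frac{5 z^{3}}{3} - 3 z^{2} - \frac{z}{2} + \frac{1}{2} \right)}}{3} + \frac{z \sin{\left(2 z^{3} - \frac{z^{2}}{3} + \frac{3}{2} \right)}}{3} - 8 z \sin{\left(\frac{5 z^{3}}{3} - 3 z^{2} - \frac{z}{2} + \frac{1}{2} \right)} - \frac{2 \sin{\left(\frac{5 z^{3}}{3} - 3 z^{2} - \frac{z}{2} + \frac{1}{2} \right)}}{3}, which equals f(z).

An antiderivative is F(z) = \frac{3 \cos{\left(2 z^{3} - \frac{z^{2}}{3} + \frac{3}{2} \right)} - 8 \cos{\left(\frac{5 z^{3}}{3} - 3 z^{2} - \frac{z}{2} + \frac{1}{2} \right)}}{6}.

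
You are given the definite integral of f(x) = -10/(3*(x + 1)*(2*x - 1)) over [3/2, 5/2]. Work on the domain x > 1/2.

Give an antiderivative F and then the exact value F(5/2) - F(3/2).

Antiderivative: F(x) = -10*log(x - 1/2)/9 + 10*log(x + 1)/9; value = -10*log(5/2)/9 - 10*log(2)/9 + 10*log(7/2)/9

The denominator factors as 3*(x + 1)*(2*x - 1); partial fractions split f into directly integrable pieces: -20/(9*(2*x - 1)) + 10/(9*(x + 1)).
F(x) = -10*log(x - 1/2)/9 + 10*log(x + 1)/9 is an antiderivative of f.
Check: d/dx[-10*log(x - 1/2)/9 + 10*log(x + 1)/9] = -10/(6*x**2 + 3*x - 3), which equals f(x).
F(5/2) = -10*log(2)/9 + 10*log(7/2)/9; F(3/2) = 10*log(5/2)/9.
Integral = F(5/2) - F(3/2) = -10*log(5/2)/9 - 10*log(2)/9 + 10*log(7/2)/9.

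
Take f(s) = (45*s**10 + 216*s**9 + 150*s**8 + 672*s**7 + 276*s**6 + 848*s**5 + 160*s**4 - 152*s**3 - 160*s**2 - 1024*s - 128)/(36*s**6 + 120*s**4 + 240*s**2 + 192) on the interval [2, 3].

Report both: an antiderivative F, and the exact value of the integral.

Check any antiderivative F(s) by computing F'(s) and comparing it with f(s).
F(s) = (3*s**5 + 18*s**4 - 8*s**2 - 8*s - 12*log(s**2 + 4/3) - 30*log(s**4 + 2*s**2 + 4) + 16)/12 is an antiderivative of f.
Check: d/ds[(3*s**5 + 18*s**4 - 8*s**2 - 8*s - 12*log(s**2 + 4/3) - 30*log(s**4 + 2*s**2 + 4) + 16)/12] = (45*s**10 + 216*s**9 + 150*s**8 + 672*s**7 + 276*s**6 + 848*s**5 + 160*s**4 - 152*s**3 - 160*s**2 - 1024*s - 128)/(36*s**6 + 120*s**4 + 240*s**2 + 192) = f(s).
F(3) = -5*log(103)/2 - log(31/3) + 2107/12; F(2) = -5*log(28)/2 - log(16/3) + 88/3.
Integral = F(3) - F(2) = -5*log(103)/2 - log(31/3) + log(16/3) + 5*log(28)/2 + 585/4.

Antiderivative: F(s) = (3*s**5 + 18*s**4 - 8*s**2 - 8*s - 12*log(s**2 + 4/3) - 30*log(s**4 + 2*s**2 + 4) + 16)/12; value = -5*log(103)/2 - log(31/3) + log(16/3) + 5*log(28)/2 + 585/4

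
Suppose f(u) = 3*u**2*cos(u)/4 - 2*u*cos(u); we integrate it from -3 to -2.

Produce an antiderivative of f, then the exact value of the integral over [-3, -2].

The integrand splits into summands that can be handled one at a time.
F(u) = 3*u**2*sin(u)/4 - 2*u*sin(u) + 3*u*cos(u)/2 - 3*sin(u)/2 - 2*cos(u) is an antiderivative of f.
Check: d/du[3*u**2*sin(u)/4 - 2*u*sin(u) + 3*u*cos(u)/2 - 3*sin(u)/2 - 2*cos(u)] = 3*u**2*cos(u)/4 - 2*u*cos(u) = f(u).
F(-2) = -11*sin(2)/2 - 5*cos(2); F(-3) = -45*sin(3)/4 - 13*cos(3)/2.
Integral = F(-2) - F(-3) = 13*cos(3)/2 - 11*sin(2)/2 + 45*sin(3)/4 - 5*cos(2).

Antiderivative: F(u) = 3*u**2*sin(u)/4 - 2*u*sin(u) + 3*u*cos(u)/2 - 3*sin(u)/2 - 2*cos(u); value = 13*cos(3)/2 - 11*sin(2)/2 + 45*sin(3)/4 - 5*cos(2)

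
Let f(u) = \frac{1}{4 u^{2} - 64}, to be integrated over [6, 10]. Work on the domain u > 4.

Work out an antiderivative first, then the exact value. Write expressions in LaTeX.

Factor the denominator (4 \left(u - 4\right) \left(u + 4\right)) and decompose: f = - \frac{1}{32 \left(u + 4\right)} + \frac{1}{32 \left(u - 4\right)}; each piece integrates to a log, atan, or power term.
F(u) = \frac{\log{\left(u - 4 \right)}}{32} - \frac{\log{\left(u + 4 \right)}}{32} is an antiderivative of f.
Check: d/du[\frac{\log{\left(u - 4 \right)}}{32} - \frac{\log{\left(u + 4 \right)}}{32}] = \frac{1}{4 u^{2} - 64} = f(u).
F(10) = - \frac{\log{\left(14 \right)}}{32} + \frac{\log{\left(6 \right)}}{32}; F(6) = - \frac{\log{\left(10 \right)}}{32} + \frac{\log{\left(2 \right)}}{32}.
Integral = F(10) - F(6) = - \frac{\log{\left(14 \right)}}{32} - \frac{\log{\left(2 \right)}}{32} + \frac{\log{\left(6 \right)}}{32} + \frac{\log{\left(10 \right)}}{32}.

Antiderivative: F(u) = \frac{\log{\left(u - 4 \right)}}{32} - \frac{\log{\left(u + 4 \right)}}{32}; value = - \frac{\log{\left(14 \right)}}{32} - \frac{\log{\left(2 \right)}}{32} + \frac{\log{\left(6 \right)}}{32} + \frac{\log{\left(10 \right)}}{32}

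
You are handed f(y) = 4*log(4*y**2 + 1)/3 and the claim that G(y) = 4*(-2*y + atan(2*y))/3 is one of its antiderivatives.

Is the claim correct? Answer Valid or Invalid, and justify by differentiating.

Invalid: d/dy[G] - f = (-16*y**2*log(4*y**2 + 1) - 32*y**2 - 4*log(4*y**2 + 1))/(12*y**2 + 3), which is not 0.

d/dy[G] = -32*y**2/(12*y**2 + 3)
d/dy[G] - f(y) = (-16*y**2*log(4*y**2 + 1) - 32*y**2 - 4*log(4*y**2 + 1))/(12*y**2 + 3) != 0.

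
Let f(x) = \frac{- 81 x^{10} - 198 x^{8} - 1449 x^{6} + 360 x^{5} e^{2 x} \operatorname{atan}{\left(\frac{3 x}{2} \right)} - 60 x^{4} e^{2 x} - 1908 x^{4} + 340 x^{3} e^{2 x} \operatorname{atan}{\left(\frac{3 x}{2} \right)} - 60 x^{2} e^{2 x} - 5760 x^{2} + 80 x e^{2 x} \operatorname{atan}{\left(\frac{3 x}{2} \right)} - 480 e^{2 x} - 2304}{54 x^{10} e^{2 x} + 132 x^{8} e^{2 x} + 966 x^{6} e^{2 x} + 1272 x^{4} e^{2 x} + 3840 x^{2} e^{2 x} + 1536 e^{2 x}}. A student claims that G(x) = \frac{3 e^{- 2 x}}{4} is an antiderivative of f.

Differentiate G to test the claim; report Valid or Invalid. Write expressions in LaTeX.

d/dx[G] = - \frac{3 e^{- 2 x}}{2}
d/dx[G] - f(x) = \frac{- 180 x^{5} \operatorname{atan}{\left(\frac{3 x}{2} \right)} + 30 x^{4} - 170 x^{3} \operatorname{atan}{\left(\frac{3 x}{2} \right)} + 30 x^{2} - 40 x \operatorname{atan}{\left(\frac{3 x}{2} \right)} + 240}{27 x^{10} + 66 x^{8} + 483 x^{6} + 636 x^{4} + 1920 x^{2} + 768} != 0.

Invalid: d/dx[G] - f = \frac{- 180 x^{5} \operatorname{atan}{\left(\frac{3 x}{2} \right)} + 30 x^{4} - 170 x^{3} \operatorname{atan}{\left(\frac{3 x}{2} \right)} + 30 x^{2} - 40 x \operatorname{atan}{\left(\frac{3 x}{2} \right)} + 240}{27 x^{10} + 66 x^{8} + 483 x^{6} + 636 x^{4} + 1920 x^{2} + 768}, which is not 0.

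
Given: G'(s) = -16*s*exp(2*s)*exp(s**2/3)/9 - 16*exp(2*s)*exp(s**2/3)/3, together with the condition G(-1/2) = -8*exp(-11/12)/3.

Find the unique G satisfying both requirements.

G(s) = -8*exp(2*s)*exp(s**2/3)/3

Recognize the product-rule pattern: G'(s) = u'v + uv' with u = -8*exp(s)/3, v = exp(s**2/3 + s), so integration by parts undoes it.
A general antiderivative is -8*exp(s)*exp(s**2/3 + s)/3 + C.
The condition gives C = -8*exp(-11/12)/3 - (-8*exp(-11/12)/3) = 0.
So G(s) = -8*exp(2*s)*exp(s**2/3)/3.
Check: d/ds[-8*exp(2*s)*exp(s**2/3)/3] = -16*s*exp(2*s)*exp(s**2/3)/9 - 16*exp(2*s)*exp(s**2/3)/3 = G'(s).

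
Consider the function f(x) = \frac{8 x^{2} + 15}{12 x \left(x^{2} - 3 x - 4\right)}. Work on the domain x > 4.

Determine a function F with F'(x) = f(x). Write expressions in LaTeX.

An antiderivative is F(x) = \frac{- 75 \log{\left(x \right)} + 143 \log{\left(x - 4 \right)} + 92 \log{\left(x + 1 \right)}}{240}.

The denominator factors as 12 x \left(x - 4\right) \left(x + 1\right); partial fractions split f into directly integrable pieces: \frac{23}{60 \left(x + 1\right)} + \frac{143}{240 \left(x - 4\right)} - \frac{5}{16 x}.
Check: d/dx[\frac{- 75 \log{\left(x \right)} + 143 \log{\left(x - 4 \right)} + 92 \log{\left(x + 1 \right)}}{240}] = \frac{8 x^{2} + 15}{12 x^{3} - 36 x^{2} - 48 x}, which equals f(x).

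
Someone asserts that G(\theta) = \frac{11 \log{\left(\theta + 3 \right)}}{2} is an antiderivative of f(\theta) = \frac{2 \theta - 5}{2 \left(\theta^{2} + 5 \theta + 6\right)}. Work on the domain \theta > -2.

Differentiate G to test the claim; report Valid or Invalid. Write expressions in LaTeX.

d/d\theta[G] = \frac{11}{2 \theta + 6}
d/d\theta[G] - f(\theta) = \frac{9}{2 \theta + 4} != 0.

Invalid: d/d\theta[G] - f = \frac{9}{2 \theta + 4}, which is not 0.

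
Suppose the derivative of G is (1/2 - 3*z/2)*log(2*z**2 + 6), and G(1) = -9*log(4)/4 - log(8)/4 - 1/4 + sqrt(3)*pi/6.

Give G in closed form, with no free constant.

Any candidate G(z) must reproduce the stated G'(z) exactly.
A general antiderivative is 3*z**2/4 - z + (-3*z**2/4 + z/2)*log(2*z**2 + 6) - 9*log(z**2 + 3)/4 + sqrt(3)*atan(sqrt(3)*z/3) + C.
The condition gives C = -9*log(4)/4 - log(8)/4 - 1/4 + sqrt(3)*pi/6 - (-9*log(4)/4 - log(8)/4 - 1/4 + sqrt(3)*pi/6) = 0.
So G(z) = -(3*z**2*log(2*z**2 + 6) - 3*z**2 - 2*z*log(2*z**2 + 6) + 4*z + 9*log(z**2 + 3) - 4*sqrt(3)*atan(sqrt(3)*z/3))/4.
Check: d/dz[-(3*z**2*log(2*z**2 + 6) - 3*z**2 - 2*z*log(2*z**2 + 6) + 4*z + 9*log(z**2 + 3) - 4*sqrt(3)*atan(sqrt(3)*z/3))/4] = -3*z*log(z**2 + 3)/2 - 3*z*log(2)/2 + log(z**2 + 3)/2 + log(2)/2, which equals G'(z).

G(z) = -(3*z**2*log(2*z**2 + 6) - 3*z**2 - 2*z*log(2*z**2 + 6) + 4*z + 9*log(z**2 + 3) - 4*sqrt(3)*atan(sqrt(3)*z/3))/4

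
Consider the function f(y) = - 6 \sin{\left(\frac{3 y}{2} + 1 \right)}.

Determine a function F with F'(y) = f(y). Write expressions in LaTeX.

An antiderivative is F(y) = 4 \cos{\left(\frac{3 y}{2} + 1 \right)}.

A candidate is checked by its d/dy: the result must match f(y).
Check: d/dy[4 \cos{\left(\frac{3 y}{2} + 1 \right)}] = - 6 \sin{\left(\frac{3 y}{2} + 1 \right)} = f(y).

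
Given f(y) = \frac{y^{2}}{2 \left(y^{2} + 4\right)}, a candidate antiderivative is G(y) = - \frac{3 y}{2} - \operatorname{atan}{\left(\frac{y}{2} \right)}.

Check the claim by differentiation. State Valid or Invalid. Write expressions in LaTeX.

Invalid: d/dy[G] - f = -2, which is not 0.

d/dy[G] = \frac{- 3 y^{2} - 16}{2 y^{2} + 8}
d/dy[G] - f(y) = -2 != 0.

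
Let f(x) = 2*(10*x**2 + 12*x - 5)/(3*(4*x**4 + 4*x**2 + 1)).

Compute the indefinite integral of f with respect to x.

Recognize the product-rule pattern: f = u'v + uv' with u = 1/(3*x**2 + 3/2), v = -5*x - 3, so integration by parts undoes it.
Check: d/dx[(-5*x - 3)/(3*x**2 + 3/2)] = (20*x**2 + 24*x - 10)/(12*x**4 + 12*x**2 + 3), which equals f(x).

F(x) = (-5*x - 3)/(3*x**2 + 3/2) + C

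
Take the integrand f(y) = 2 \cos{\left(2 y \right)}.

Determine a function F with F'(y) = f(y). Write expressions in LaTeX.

A candidate is checked by its d/dy: the result must match f(y).
Check: d/dy[\sin{\left(2 y \right)}] = 2 \cos{\left(2 y \right)} = f(y).

An antiderivative is F(y) = \sin{\left(2 y \right)}.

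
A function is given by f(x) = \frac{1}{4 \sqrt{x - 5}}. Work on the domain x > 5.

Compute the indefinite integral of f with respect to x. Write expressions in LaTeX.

Differentiate the proposed F(x) back; it has to land on f(x) exactly.
Check: d/dx[\frac{\sqrt{x - 5}}{2}] = \frac{1}{4 \sqrt{x - 5}} = f(x).

F(x) = \frac{\sqrt{x - 5}}{2} + C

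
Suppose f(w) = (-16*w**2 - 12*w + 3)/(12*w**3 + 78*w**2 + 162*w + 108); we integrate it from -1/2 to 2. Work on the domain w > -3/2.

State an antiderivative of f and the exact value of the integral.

Antiderivative: F(w) = (-10*log(w + 3/2) + 37*log(w + 2) - 35*log(w + 3))/6; value = -35*log(5)/6 - 37*log(3/2)/6 - 5*log(7/2)/3 + 35*log(5/2)/6 + 37*log(4)/6

The denominator factors as 6*(w + 2)*(w + 3)*(2*w + 3); partial fractions split f into directly integrable pieces: -10/(3*(2*w + 3)) - 35/(6*(w + 3)) + 37/(6*(w + 2)).
F(w) = (-10*log(w + 3/2) + 37*log(w + 2) - 35*log(w + 3))/6 is an antiderivative of f.
Check: d/dw[(-10*log(w + 3/2) + 37*log(w + 2) - 35*log(w + 3))/6] = (-16*w**2 - 12*w + 3)/(12*w**3 + 78*w**2 + 162*w + 108) = f(w).
F(2) = -35*log(5)/6 - 5*log(7/2)/3 + 37*log(4)/6; F(-1/2) = -35*log(5/2)/6 + 37*log(3/2)/6.
Integral = F(2) - F(-1/2) = -35*log(5)/6 - 37*log(3/2)/6 - 5*log(7/2)/3 + 35*log(5/2)/6 + 37*log(4)/6.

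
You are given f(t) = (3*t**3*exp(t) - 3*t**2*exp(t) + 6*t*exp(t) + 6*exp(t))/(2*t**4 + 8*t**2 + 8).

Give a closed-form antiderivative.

An antiderivative is F(t) = 3*t*exp(t)/(2*t**2 + 4).

Check any antiderivative F(t) by computing F'(t) and comparing it with f(t).
Check: d/dt[3*t*exp(t)/(2*t**2 + 4)] = (3*t**3*exp(t) - 3*t**2*exp(t) + 6*t*exp(t) + 6*exp(t))/(2*t**4 + 8*t**2 + 8) = f(t).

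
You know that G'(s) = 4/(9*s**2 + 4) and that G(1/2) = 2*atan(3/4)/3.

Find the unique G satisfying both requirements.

The proposed G(s) is checked by its d/ds: the result must match the given G'(s).
A general antiderivative is 2*atan(3*s/2)/3 + C.
The condition gives C = 2*atan(3/4)/3 - (2*atan(3/4)/3) = 0.
So G(s) = 2*atan(3*s/2)/3.
Check: d/ds[2*atan(3*s/2)/3] = 4/(9*s**2 + 4) = G'(s).

G(s) = 2*atan(3*s/2)/3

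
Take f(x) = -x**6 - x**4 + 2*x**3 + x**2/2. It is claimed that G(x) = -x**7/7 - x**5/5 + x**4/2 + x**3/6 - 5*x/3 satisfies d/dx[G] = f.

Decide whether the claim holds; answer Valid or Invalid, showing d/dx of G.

d/dx[G] = -x**6 - x**4 + 2*x**3 + x**2/2 - 5/3
d/dx[G] - f(x) = -5/3 != 0.

Invalid: d/dx[G] - f = -5/3, which is not 0.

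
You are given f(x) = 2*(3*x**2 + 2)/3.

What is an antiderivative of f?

An antiderivative F(x) passes only if d/dx[F] lands on f(x) exactly.
Check: d/dx[2*x**3/3 + 4*x/3] = 2*x**2 + 4/3, which equals f(x).

An antiderivative is F(x) = 2*x**3/3 + 4*x/3.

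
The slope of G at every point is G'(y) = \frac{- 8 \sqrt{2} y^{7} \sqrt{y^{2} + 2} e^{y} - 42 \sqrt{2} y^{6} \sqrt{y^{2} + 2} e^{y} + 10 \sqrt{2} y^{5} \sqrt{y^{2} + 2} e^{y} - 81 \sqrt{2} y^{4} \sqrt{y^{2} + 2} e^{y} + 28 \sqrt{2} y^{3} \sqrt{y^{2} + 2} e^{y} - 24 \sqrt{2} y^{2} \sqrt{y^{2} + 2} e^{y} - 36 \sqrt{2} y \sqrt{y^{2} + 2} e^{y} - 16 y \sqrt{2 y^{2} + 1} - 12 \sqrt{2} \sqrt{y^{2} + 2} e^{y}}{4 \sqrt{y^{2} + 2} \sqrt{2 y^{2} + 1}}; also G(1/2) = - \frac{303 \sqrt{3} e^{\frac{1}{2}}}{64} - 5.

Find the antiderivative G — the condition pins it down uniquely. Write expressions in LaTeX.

A first test for any G(y): its y-derivative must equal the given G'(y).
A general antiderivative is - 4 \sqrt{y^{2} + 2} - 3 \sqrt{4 y^{2} + 2} \left(\frac{y^{5}}{3} - \frac{y^{4}}{4} + \frac{2 y^{3}}{3} - y + 2\right) e^{y} + C.
The condition gives C = - \frac{303 \sqrt{3} e^{\frac{1}{2}}}{64} - 5 - (- \frac{303 \sqrt{3} e^{\frac{1}{2}}}{64} - 6) = 1.
So G(y) = \frac{- 16 \sqrt{y^{2} + 2} - \sqrt{2} \sqrt{2 y^{2} + 1} \left(4 y^{5} - 3 y^{4} + 8 y^{3} - 12 y + 24\right) e^{y} + 4}{4}.
Check: d/dy[\frac{- 16 \sqrt{y^{2} + 2} - \sqrt{2} \sqrt{2 y^{2} + 1} \left(4 y^{5} - 3 y^{4} + 8 y^{3} - 12 y + 24\right) e^{y} + 4}{4}] = \frac{- 8 \sqrt{2} y^{7} \sqrt{y^{2} + 2} e^{y} - 42 \sqrt{2} y^{6} \sqrt{y^{2} + 2} e^{y} + 10 \sqrt{2} y^{5} \sqrt{y^{2} + 2} e^{y} - 81 \sqrt{2} y^{4} \sqrt{y^{2} + 2} e^{y} + 28 \sqrt{2} y^{3} \sqrt{y^{2} + 2} e^{y} - 24 \sqrt{2} y^{2} \sqrt{y^{2} + 2} e^{y} - 36 \sqrt{2} y \sqrt{y^{2} + 2} e^{y} - 16 y \sqrt{2 y^{2} + 1} - 12 \sqrt{2} \sqrt{y^{2} + 2} e^{y}}{4 \sqrt{y^{2} + 2} \sqrt{2 y^{2} + 1}} = G'(y).

G(y) = \frac{- 16 \sqrt{y^{2} + 2} - \sqrt{2} \sqrt{2 y^{2} + 1} \left(4 y^{5} - 3 y^{4} + 8 y^{3} - 12 y + 24\right) e^{y} + 4}{4}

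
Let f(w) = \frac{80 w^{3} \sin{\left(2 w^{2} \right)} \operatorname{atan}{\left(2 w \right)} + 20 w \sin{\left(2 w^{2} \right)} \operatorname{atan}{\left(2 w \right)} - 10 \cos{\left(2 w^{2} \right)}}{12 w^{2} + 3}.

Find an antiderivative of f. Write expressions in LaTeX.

Recognize the product-rule pattern: f = u'v + uv' with u = - \frac{5 \operatorname{atan}{\left(2 w \right)}}{3}, v = \cos{\left(2 w^{2} \right)}, so integration by parts undoes it.
Check: d/dw[- \frac{5 \cos{\left(2 w^{2} \right)} \operatorname{atan}{\left(2 w \right)}}{3}] = \frac{80 w^{3} \sin{\left(2 w^{2} \right)} \operatorname{atan}{\left(2 w \right)} + 20 w \sin{\left(2 w^{2} \right)} \operatorname{atan}{\left(2 w \right)} - 10 \cos{\left(2 w^{2} \right)}}{12 w^{2} + 3} = f(w).

An antiderivative is F(w) = - \frac{5 \cos{\left(2 w^{2} \right)} \operatorname{atan}{\left(2 w \right)}}{3}.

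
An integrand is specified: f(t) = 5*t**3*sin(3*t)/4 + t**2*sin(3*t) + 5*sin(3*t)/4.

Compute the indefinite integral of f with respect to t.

The integrand splits into summands that can be handled one at a time.
Check: d/dt[-5*t**3*cos(3*t)/12 + 5*t**2*sin(3*t)/12 - t**2*cos(3*t)/3 + 2*t*sin(3*t)/9 + 5*t*cos(3*t)/18 - 5*sin(3*t)/54 - 37*cos(3*t)/108] = 5*t**3*sin(3*t)/4 + t**2*sin(3*t) + 5*sin(3*t)/4 = f(t).

F(t) = -5*t**3*cos(3*t)/12 + 5*t**2*sin(3*t)/12 - t**2*cos(3*t)/3 + 2*t*sin(3*t)/9 + 5*t*cos(3*t)/18 - 5*sin(3*t)/54 - 37*cos(3*t)/108 + C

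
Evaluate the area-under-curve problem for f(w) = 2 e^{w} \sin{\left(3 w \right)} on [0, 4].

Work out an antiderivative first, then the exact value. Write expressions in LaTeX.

An antiderivative F(w) passes only if d/dw[F] lands on f(w) exactly.
F(w) = \frac{e^{w} \sin{\left(3 w \right)}}{5} - \frac{3 e^{w} \cos{\left(3 w \right)}}{5} is an antiderivative of f.
Check: d/dw[\frac{e^{w} \sin{\left(3 w \right)}}{5} - \frac{3 e^{w} \cos{\left(3 w \right)}}{5}] = 2 e^{w} \sin{\left(3 w \right)} = f(w).
F(4) = - \frac{3 e^{4} \cos{\left(12 \right)}}{5} + \frac{e^{4} \sin{\left(12 \right)}}{5}; F(0) = - \frac{3}{5}.
Integral = F(4) - F(0) = - \frac{3 e^{4} \cos{\left(12 \right)}}{5} + \frac{e^{4} \sin{\left(12 \right)}}{5} + \frac{3}{5}.

Antiderivative: F(w) = \frac{e^{w} \sin{\left(3 w \right)}}{5} - \frac{3 e^{w} \cos{\left(3 w \right)}}{5}; value = - \frac{3 e^{4} \cos{\left(12 \right)}}{5} + \frac{e^{4} \sin{\left(12 \right)}}{5} + \frac{3}{5}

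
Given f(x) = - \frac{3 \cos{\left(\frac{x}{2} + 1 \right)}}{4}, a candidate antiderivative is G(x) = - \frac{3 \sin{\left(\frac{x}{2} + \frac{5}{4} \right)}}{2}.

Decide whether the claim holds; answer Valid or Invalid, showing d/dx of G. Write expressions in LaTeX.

Invalid: d/dx[G] - f = \frac{3 \cos{\left(\frac{x}{2} + 1 \right)}}{4} - \frac{3 \cos{\left(\frac{x}{2} + \frac{5}{4} \right)}}{4}, which is not 0.

d/dx[G] = - \frac{3 \cos{\left(\frac{x}{2} + \frac{5}{4} \right)}}{4}
d/dx[G] - f(x) = \frac{3 \cos{\left(\frac{x}{2} + 1 \right)}}{4} - \frac{3 \cos{\left(\frac{x}{2} + \frac{5}{4} \right)}}{4} != 0.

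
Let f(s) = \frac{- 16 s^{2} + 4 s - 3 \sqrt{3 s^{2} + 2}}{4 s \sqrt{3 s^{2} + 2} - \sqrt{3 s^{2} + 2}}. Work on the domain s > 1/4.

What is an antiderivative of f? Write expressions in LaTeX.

An antiderivative is F(s) = - \frac{4 \sqrt{3 s^{2} + 2}}{3} - \frac{3 \log{\left(2 s - \frac{1}{2} \right)}}{4}.

Differentiate the proposed F(s) back; it has to land on f(s) exactly.
Check: d/ds[- \frac{4 \sqrt{3 s^{2} + 2}}{3} - \frac{3 \log{\left(2 s - \frac{1}{2} \right)}}{4}] = \frac{- 16 s^{2} + 4 s - 3 \sqrt{3 s^{2} + 2}}{4 s \sqrt{3 s^{2} + 2} - \sqrt{3 s^{2} + 2}} = f(s).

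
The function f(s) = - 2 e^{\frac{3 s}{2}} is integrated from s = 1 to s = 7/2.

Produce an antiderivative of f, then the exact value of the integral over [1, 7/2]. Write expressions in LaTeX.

Check any antiderivative F(s) by computing F'(s) and comparing it with f(s).
F(s) = - \frac{4 e^{\frac{3 s}{2}}}{3} is an antiderivative of f.
Check: d/ds[- \frac{4 e^{\frac{3 s}{2}}}{3}] = - 2 e^{\frac{3 s}{2}} = f(s).
F(7/2) = - \frac{4 e^{\frac{21}{4}}}{3}; F(1) = - \frac{4 e^{\frac{3}{2}}}{3}.
Integral = F(7/2) - F(1) = - \frac{4 e^{\frac{21}{4}}}{3} + \frac{4 e^{\frac{3}{2}}}{3}.

Antiderivative: F(s) = - \frac{4 e^{\frac{3 s}{2}}}{3}; value = - \frac{4 e^{\frac{21}{4}}}{3} + \frac{4 e^{\frac{3}{2}}}{3}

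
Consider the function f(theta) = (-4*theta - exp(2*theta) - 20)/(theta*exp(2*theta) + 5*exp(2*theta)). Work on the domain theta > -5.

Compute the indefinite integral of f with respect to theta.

Recover f(theta) by differentiating a candidate F(theta); any mismatch rules it out.
Check: d/dtheta[-log(theta + 5) + 2*exp(-2*theta)] = (-4*theta - exp(2*theta) - 20)/(theta*exp(2*theta) + 5*exp(2*theta)) = f(theta).

F(theta) = -log(theta + 5) + 2*exp(-2*theta) + C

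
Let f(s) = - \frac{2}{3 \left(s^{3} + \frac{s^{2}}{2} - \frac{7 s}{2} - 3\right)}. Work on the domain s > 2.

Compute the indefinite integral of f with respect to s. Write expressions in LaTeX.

The denominator factors as 3 \left(s - 2\right) \left(s + 1\right) \left(2 s + 3\right); partial fractions split f into directly integrable pieces: - \frac{16}{21 \left(2 s + 3\right)} + \frac{4}{9 \left(s + 1\right)} - \frac{4}{63 \left(s - 2\right)}.
Check: d/ds[\frac{4 \left(- \log{\left(s - 2 \right)} + 7 \log{\left(s + 1 \right)} - 6 \log{\left(s + \frac{3}{2} \right)}\right)}{63}] = - \frac{4}{6 s^{3} + 3 s^{2} - 21 s - 18}, which equals f(s).

F(s) = \frac{4 \left(- \log{\left(s - 2 \right)} + 7 \log{\left(s + 1 \right)} - 6 \log{\left(s + \frac{3}{2} \right)}\right)}{63} + C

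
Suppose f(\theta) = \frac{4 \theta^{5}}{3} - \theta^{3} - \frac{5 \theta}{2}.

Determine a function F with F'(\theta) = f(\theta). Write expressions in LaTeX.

The integrand splits into summands that can be handled one at a time.
Check: d/d\theta[\frac{2 \theta^{6}}{9} - \frac{\theta^{4}}{4} - \frac{5 \theta^{2}}{4}] = \frac{4 \theta^{5}}{3} - \theta^{3} - \frac{5 \theta}{2} = f(\theta).

An antiderivative is F(\theta) = \frac{2 \theta^{6}}{9} - \frac{\theta^{4}}{4} - \frac{5 \theta^{2}}{4}.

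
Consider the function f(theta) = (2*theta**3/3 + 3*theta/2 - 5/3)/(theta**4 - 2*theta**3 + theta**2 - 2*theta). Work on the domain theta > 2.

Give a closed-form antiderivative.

An antiderivative is F(theta) = 5*log(theta)/6 + 2*log(theta - 2)/3 - 5*log(theta**2 + 1)/12.

Factor the denominator (6*theta*(theta - 2)*(theta**2 + 1)) and decompose: f = -5*theta/(6*(theta**2 + 1)) + 2/(3*(theta - 2)) + 5/(6*theta); each piece integrates to a log, atan, or power term.
Check: d/dtheta[5*log(theta)/6 + 2*log(theta - 2)/3 - 5*log(theta**2 + 1)/12] = (4*theta**3 + 9*theta - 10)/(6*theta**4 - 12*theta**3 + 6*theta**2 - 12*theta), which equals f(theta).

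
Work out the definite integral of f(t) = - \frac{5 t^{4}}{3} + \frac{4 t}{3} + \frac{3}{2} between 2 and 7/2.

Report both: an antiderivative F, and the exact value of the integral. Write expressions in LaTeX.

Integrate term by term and add the pieces.
F(t) = - \frac{t \left(2 t^{4} - 4 t - 9\right)}{6} is an antiderivative of f.
Check: d/dt[- \frac{t \left(2 t^{4} - 4 t - 9\right)}{6}] = - \frac{5 t^{4}}{3} + \frac{4 t}{3} + \frac{3}{2} = f(t).
F(7/2) = - \frac{5173}{32}; F(2) = -5.
Integral = F(7/2) - F(2) = - \frac{5013}{32}.

Antiderivative: F(t) = - \frac{t \left(2 t^{4} - 4 t - 9\right)}{6}; value = - \frac{5013}{32}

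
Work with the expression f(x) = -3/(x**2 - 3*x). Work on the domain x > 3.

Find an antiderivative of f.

An antiderivative is F(x) = log(x) - log(x - 3).

Factor the denominator (x*(x - 3)) and decompose: f = -1/(x - 3) + 1/x; each piece integrates to a log, atan, or power term.
Check: d/dx[log(x) - log(x - 3)] = -3/(x**2 - 3*x) = f(x).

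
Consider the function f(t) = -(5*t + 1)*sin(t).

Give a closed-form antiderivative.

An antiderivative is F(t) = 5*t*cos(t) - 5*sin(t) + cos(t).

For F(t) to be correct the identity F'(t) - f(t) = 0 must hold.
Check: d/dt[5*t*cos(t) - 5*sin(t) + cos(t)] = -5*t*sin(t) - sin(t), which equals f(t).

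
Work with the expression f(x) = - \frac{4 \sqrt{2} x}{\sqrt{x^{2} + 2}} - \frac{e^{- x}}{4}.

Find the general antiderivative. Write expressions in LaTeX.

The integrand splits into summands that can be handled one at a time.
Check: d/dx[- 4 \sqrt{2 x^{2} + 4} + \frac{e^{- x}}{4}] = \frac{\left(- 16 \sqrt{2} x e^{x} - \sqrt{x^{2} + 2}\right) e^{- x}}{4 \sqrt{x^{2} + 2}}, which equals f(x).

F(x) = - 4 \sqrt{2 x^{2} + 4} + \frac{e^{- x}}{4} + C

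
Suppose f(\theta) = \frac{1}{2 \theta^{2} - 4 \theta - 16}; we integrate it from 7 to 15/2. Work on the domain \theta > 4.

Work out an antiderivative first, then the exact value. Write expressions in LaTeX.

Antiderivative: F(\theta) = \frac{\log{\left(\theta - 4 \right)} - \log{\left(\theta + 2 \right)}}{12}; value = - \frac{\log{\left(\frac{19}{2} \right)}}{12} - \frac{\log{\left(3 \right)}}{12} + \frac{\log{\left(\frac{7}{2} \right)}}{12} + \frac{\log{\left(9 \right)}}{12}

The denominator factors as 2 \left(\theta - 4\right) \left(\theta + 2\right); partial fractions split f into directly integrable pieces: - \frac{1}{12 \left(\theta + 2\right)} + \frac{1}{12 \left(\theta - 4\right)}.
F(\theta) = \frac{\log{\left(\theta - 4 \right)} - \log{\left(\theta + 2 \right)}}{12} is an antiderivative of f.
Check: d/d\theta[\frac{\log{\left(\theta - 4 \right)} - \log{\left(\theta + 2 \right)}}{12}] = \frac{1}{2 \theta^{2} - 4 \theta - 16} = f(\theta).
F(15/2) = - \frac{\log{\left(\frac{19}{2} \right)}}{12} + \frac{\log{\left(\frac{7}{2} \right)}}{12}; F(7) = - \frac{\log{\left(9 \right)}}{12} + \frac{\log{\left(3 \right)}}{12}.
Integral = F(15/2) - F(7) = - \frac{\log{\left(\frac{19}{2} \right)}}{12} - \frac{\log{\left(3 \right)}}{12} + \frac{\log{\left(\frac{7}{2} \right)}}{12} + \frac{\log{\left(9 \right)}}{12}.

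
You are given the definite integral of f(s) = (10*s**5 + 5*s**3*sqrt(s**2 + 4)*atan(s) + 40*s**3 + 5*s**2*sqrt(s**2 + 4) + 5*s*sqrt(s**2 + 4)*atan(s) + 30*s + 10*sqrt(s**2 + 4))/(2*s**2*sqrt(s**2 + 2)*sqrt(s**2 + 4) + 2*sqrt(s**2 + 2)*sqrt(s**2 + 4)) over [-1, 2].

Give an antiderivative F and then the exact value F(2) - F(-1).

Recognize the product-rule pattern: f = u'v + uv' with u = 5*sqrt(s**2 + 2)/4, v = 2*sqrt(s**2 + 4) + 2*atan(s), so integration by parts undoes it.
F(s) = 5*sqrt(s**2 + 2)*(sqrt(s**2 + 4) + atan(s))/2 is an antiderivative of f.
Check: d/ds[5*sqrt(s**2 + 2)*(sqrt(s**2 + 4) + atan(s))/2] = (10*s**5 + 5*s**3*sqrt(s**2 + 4)*atan(s) + 40*s**3 + 5*s**2*sqrt(s**2 + 4) + 5*s*sqrt(s**2 + 4)*atan(s) + 30*s + 10*sqrt(s**2 + 4))/(2*s**2*sqrt(s**2 + 2)*sqrt(s**2 + 4) + 2*sqrt(s**2 + 2)*sqrt(s**2 + 4)) = f(s).
F(2) = 5*sqrt(6)*atan(2)/2 + 10*sqrt(3); F(-1) = -5*sqrt(3)*pi/8 + 5*sqrt(15)/2.
Integral = F(2) - F(-1) = -5*sqrt(15)/2 + 5*sqrt(3)*pi/8 + 5*sqrt(6)*atan(2)/2 + 10*sqrt(3).

Antiderivative: F(s) = 5*sqrt(s**2 + 2)*(sqrt(s**2 + 4) + atan(s))/2; value = -5*sqrt(15)/2 + 5*sqrt(3)*pi/8 + 5*sqrt(6)*atan(2)/2 + 10*sqrt(3)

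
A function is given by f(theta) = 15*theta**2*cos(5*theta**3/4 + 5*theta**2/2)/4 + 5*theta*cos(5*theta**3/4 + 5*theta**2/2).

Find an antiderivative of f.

f matches the chain-rule pattern g'(h)*h' with inner function h(theta) = 5*theta**3/4 + 5*theta**2/2; substituting u = h(theta) collapses the integral.
Check: d/dtheta[sin(5*theta**3/4 + 5*theta**2/2)] = 15*theta**2*cos(5*theta**3/4 + 5*theta**2/2)/4 + 5*theta*cos(5*theta**3/4 + 5*theta**2/2) = f(theta).

An antiderivative is F(theta) = sin(5*theta**3/4 + 5*theta**2/2).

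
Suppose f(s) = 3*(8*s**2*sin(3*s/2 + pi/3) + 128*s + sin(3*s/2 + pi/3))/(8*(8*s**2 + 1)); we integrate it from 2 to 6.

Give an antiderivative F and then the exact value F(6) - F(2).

Antiderivative: F(s) = 3*log(4*s**2 + 1/2) - cos(3*s/2 + pi/3)/4; value = -3*log(33/2) + cos(pi/3 + 3)/4 - cos(pi/3 + 9)/4 + 3*log(289/2)

For F(s) to be correct the identity F'(s) - f(s) = 0 must hold.
F(s) = 3*log(4*s**2 + 1/2) - cos(3*s/2 + pi/3)/4 is an antiderivative of f.
Check: d/ds[3*log(4*s**2 + 1/2) - cos(3*s/2 + pi/3)/4] = (24*s**2*sin(3*s/2 + pi/3) + 384*s + 3*sin(3*s/2 + pi/3))/(64*s**2 + 8), which equals f(s).
F(6) = -cos(pi/3 + 9)/4 + 3*log(289/2); F(2) = -cos(pi/3 + 3)/4 + 3*log(33/2).
Integral = F(6) - F(2) = -3*log(33/2) + cos(pi/3 + 3)/4 - cos(pi/3 + 9)/4 + 3*log(289/2).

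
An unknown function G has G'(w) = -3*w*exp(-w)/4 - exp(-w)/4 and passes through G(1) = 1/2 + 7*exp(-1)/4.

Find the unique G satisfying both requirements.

G(w) = (3*w + 2*exp(w) + 4)*exp(-w)/4

Recognize the product-rule pattern: G'(w) = u'v + uv' with u = 3*w/4 + 1, v = exp(-w), so integration by parts undoes it.
A general antiderivative is (3*w + 4)*exp(-w)/4 + C.
The condition gives C = 1/2 + 7*exp(-1)/4 - (7*exp(-1)/4) = 1/2.
So G(w) = (3*w + 2*exp(w) + 4)*exp(-w)/4.
Check: d/dw[(3*w + 2*exp(w) + 4)*exp(-w)/4] = (-3*w - 1)*exp(-w)/4, which equals G'(w).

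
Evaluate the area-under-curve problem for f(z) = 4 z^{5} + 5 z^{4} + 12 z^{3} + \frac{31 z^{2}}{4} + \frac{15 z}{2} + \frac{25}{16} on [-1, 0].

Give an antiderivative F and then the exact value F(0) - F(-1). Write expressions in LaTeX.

Antiderivative: F(z) = - \frac{\left(- 4 z^{2} - 2 z - 5\right)^{3}}{96}; value = - \frac{109}{48}

f matches the chain-rule pattern g'(h)*h' with inner function h(z) = - z^{2} - \frac{z}{2} - \frac{5}{4}; substituting u = h(z) collapses the integral.
F(z) = - \frac{\left(- 4 z^{2} - 2 z - 5\right)^{3}}{96} is an antiderivative of f.
Check: d/dz[- \frac{\left(- 4 z^{2} - 2 z - 5\right)^{3}}{96}] = 4 z^{5} + 5 z^{4} + 12 z^{3} + \frac{31 z^{2}}{4} + \frac{15 z}{2} + \frac{25}{16} = f(z).
F(0) = \frac{125}{96}; F(-1) = \frac{343}{96}.
Integral = F(0) - F(-1) = - \frac{109}{48}.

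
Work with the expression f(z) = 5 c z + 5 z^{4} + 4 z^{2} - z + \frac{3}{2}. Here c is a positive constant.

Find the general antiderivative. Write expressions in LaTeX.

The integrand splits into summands that can be handled one at a time.
Check: d/dz[\frac{5 c z^{2}}{2} + z^{5} + \frac{4 z^{3}}{3} - \frac{z^{2}}{2} + \frac{3 z}{2}] = 5 c z + 5 z^{4} + 4 z^{2} - z + \frac{3}{2} = f(z).

F(z) = \frac{5 c z^{2}}{2} + z^{5} + \frac{4 z^{3}}{3} - \frac{z^{2}}{2} + \frac{3 z}{2} + C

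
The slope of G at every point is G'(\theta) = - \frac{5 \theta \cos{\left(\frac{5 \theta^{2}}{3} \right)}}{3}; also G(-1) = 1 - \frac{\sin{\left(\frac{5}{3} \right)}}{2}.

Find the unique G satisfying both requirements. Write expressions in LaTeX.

G(\theta) = 1 - \frac{\sin{\left(\frac{5 \theta^{2}}{3} \right)}}{2}

G'(\theta) matches the chain-rule pattern g'(h)*h' with inner function h(\theta) = \frac{5 \theta^{2}}{3}; substituting u = h(\theta) collapses the integral.
A general antiderivative is - \frac{\sin{\left(\frac{5 \theta^{2}}{3} \right)}}{2} + C.
The condition gives C = 1 - \frac{\sin{\left(\frac{5}{3} \right)}}{2} - (- \frac{\sin{\left(\frac{5}{3} \right)}}{2}) = 1.
So G(\theta) = 1 - \frac{\sin{\left(\frac{5 \theta^{2}}{3} \right)}}{2}.
Check: d/d\theta[1 - \frac{\sin{\left(\frac{5 \theta^{2}}{3} \right)}}{2}] = - \frac{5 \theta \cos{\left(\frac{5 \theta^{2}}{3} \right)}}{3} = G'(\theta).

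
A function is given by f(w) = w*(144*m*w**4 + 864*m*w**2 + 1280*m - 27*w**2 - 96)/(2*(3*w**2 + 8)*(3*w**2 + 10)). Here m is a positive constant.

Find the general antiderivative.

F(w) = 4*m*w**2 - log(w**2/2 + 4/3) + log(3*w**2/2 + 5)/4 + C

Check any antiderivative F(w) by computing F'(w) and comparing it with f(w).
Check: d/dw[4*m*w**2 - log(w**2/2 + 4/3) + log(3*w**2/2 + 5)/4] = (144*m*w**5 + 864*m*w**3 + 1280*m*w - 27*w**3 - 96*w)/(18*w**4 + 108*w**2 + 160), which equals f(w).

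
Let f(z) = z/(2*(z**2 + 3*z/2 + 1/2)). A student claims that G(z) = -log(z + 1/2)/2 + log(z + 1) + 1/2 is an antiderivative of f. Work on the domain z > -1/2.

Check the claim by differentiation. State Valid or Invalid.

d/dz[G] = z/(2*z**2 + 3*z + 1)
This equals f(z) exactly, so the claim holds.

Valid - the claim checks out under differentiation.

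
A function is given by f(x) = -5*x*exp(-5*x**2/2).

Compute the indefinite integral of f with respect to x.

The substitution u = -5*x**2/2 works: f is exactly (dF/du)*(du/dx) for that inner function.
Check: d/dx[exp(-5*x**2/2)] = -5*x*exp(-5*x**2/2) = f(x).

F(x) = exp(-5*x**2/2) + C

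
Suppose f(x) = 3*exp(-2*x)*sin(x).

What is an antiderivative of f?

Since d/dx undoes antidifferentiation here, F'(x) = f(x) is required of F(x).
Check: d/dx[(-6*sin(x) - 3*cos(x))*exp(-2*x)/5] = 3*exp(-2*x)*sin(x) = f(x).

An antiderivative is F(x) = (-6*sin(x) - 3*cos(x))*exp(-2*x)/5.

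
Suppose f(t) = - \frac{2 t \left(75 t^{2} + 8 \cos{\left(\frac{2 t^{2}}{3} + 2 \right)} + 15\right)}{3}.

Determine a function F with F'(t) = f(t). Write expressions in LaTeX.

An antiderivative is F(t) = \frac{- \left(- 5 t^{2} - 1\right)^{2} - 8 \sin{\left(\frac{2 t^{2}}{3} + 2 \right)}}{2}.

Whatever form F(t) takes, F'(t) = f(t) is non-negotiable.
Check: d/dt[\frac{- \left(- 5 t^{2} - 1\right)^{2} - 8 \sin{\left(\frac{2 t^{2}}{3} + 2 \right)}}{2}] = - 50 t^{3} - \frac{16 t \cos{\left(\frac{2 t^{2}}{3} + 2 \right)}}{3} - 10 t, which equals f(t).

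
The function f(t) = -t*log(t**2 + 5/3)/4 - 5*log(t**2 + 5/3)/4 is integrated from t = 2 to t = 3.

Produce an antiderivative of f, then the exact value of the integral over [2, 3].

Antiderivative: F(t) = (3*t**2 + 3*t*(-t - 10)*log(t**2 + 5/3) + 60*t - 5*log(t**2 + 5/3) - 20*sqrt(15)*atan(sqrt(15)*t/5))/24; value = -61*log(32/3)/12 - 5*sqrt(15)*atan(3*sqrt(15)/5)/6 + 25/8 + 5*sqrt(15)*atan(2*sqrt(15)/5)/6 + 77*log(17/3)/24

The integrand splits into summands that can be handled one at a time.
F(t) = (3*t**2 + 3*t*(-t - 10)*log(t**2 + 5/3) + 60*t - 5*log(t**2 + 5/3) - 20*sqrt(15)*atan(sqrt(15)*t/5))/24 is an antiderivative of f.
Check: d/dt[(3*t**2 + 3*t*(-t - 10)*log(t**2 + 5/3) + 60*t - 5*log(t**2 + 5/3) - 20*sqrt(15)*atan(sqrt(15)*t/5))/24] = -t*log(t**2 + 5/3)/4 - 5*log(t**2 + 5/3)/4 = f(t).
F(3) = -61*log(32/3)/12 - 5*sqrt(15)*atan(3*sqrt(15)/5)/6 + 69/8; F(2) = -77*log(17/3)/24 - 5*sqrt(15)*atan(2*sqrt(15)/5)/6 + 11/2.
Integral = F(3) - F(2) = -61*log(32/3)/12 - 5*sqrt(15)*atan(3*sqrt(15)/5)/6 + 25/8 + 5*sqrt(15)*atan(2*sqrt(15)/5)/6 + 77*log(17/3)/24.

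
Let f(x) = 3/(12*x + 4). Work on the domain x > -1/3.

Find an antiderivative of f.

A candidate is checked by its d/dx: the result must match f(x).
Check: d/dx[log(3*x/2 + 1/2)/4] = 3/(12*x + 4) = f(x).

An antiderivative is F(x) = log(3*x/2 + 1/2)/4.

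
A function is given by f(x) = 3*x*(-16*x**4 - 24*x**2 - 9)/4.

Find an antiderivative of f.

The substitution u = x**2 + 3/4 works: f is exactly (dF/du)*(du/dx) for that inner function.
Check: d/dx[-2*x**6 - 9*x**4/2 - 27*x**2/8] = -12*x**5 - 18*x**3 - 27*x/4, which equals f(x).

An antiderivative is F(x) = -2*x**6 - 9*x**4/2 - 27*x**2/8.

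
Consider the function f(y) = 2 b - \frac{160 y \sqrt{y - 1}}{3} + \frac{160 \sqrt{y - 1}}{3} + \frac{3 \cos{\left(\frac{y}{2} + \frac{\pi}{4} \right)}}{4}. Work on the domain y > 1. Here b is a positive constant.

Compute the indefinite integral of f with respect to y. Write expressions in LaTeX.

F(y) = 2 b y - \frac{2 \left(4 y - 4\right)^{\frac{5}{2}}}{3} + \frac{3 \sin{\left(\frac{y}{2} + \frac{\pi}{4} \right)}}{2} + C

Integrate term by term and add the pieces.
Check: d/dy[2 b y - \frac{2 \left(4 y - 4\right)^{\frac{5}{2}}}{3} + \frac{3 \sin{\left(\frac{y}{2} + \frac{\pi}{4} \right)}}{2}] = 2 b - \frac{160 y \sqrt{y - 1}}{3} + \frac{160 \sqrt{y - 1}}{3} + \frac{3 \cos{\left(\frac{y}{2} + \frac{\pi}{4} \right)}}{4} = f(y).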